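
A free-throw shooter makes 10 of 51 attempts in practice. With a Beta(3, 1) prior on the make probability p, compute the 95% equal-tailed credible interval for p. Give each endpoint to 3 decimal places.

[0.135, 0.356]

Posterior: Beta(3+10, 1+41) = Beta(13, 42).
Equal-tailed 95% interval: the 0.025 and 0.975 quantiles of Beta(13, 42).
Posterior mean ≈ 0.236, SD ≈ 0.057; a Normal approximation gives roughly [0.125, 0.348].
Exact: F⁻¹(0.025) = 0.135; F⁻¹(0.975) = 0.356.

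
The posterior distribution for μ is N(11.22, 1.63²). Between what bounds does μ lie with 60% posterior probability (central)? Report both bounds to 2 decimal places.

[9.85, 12.59]

The posterior is symmetric, so the 60% equal-tailed interval is μ = 11.22 ± z·1.63 with z = 0.842.
Half-width: 0.842 × 1.63 = 1.37.
11.22 − 1.37 = 9.85; 11.22 + 1.37 = 12.59.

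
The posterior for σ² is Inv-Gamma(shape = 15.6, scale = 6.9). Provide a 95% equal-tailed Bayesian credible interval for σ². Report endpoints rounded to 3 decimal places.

Inverse-Gamma(15.6, 6.9) quantiles: F⁻¹(0.025) and F⁻¹(0.975).
Equivalently, 1/σ² ~ Gamma(15.6, rate = 6.9); invert its 0.975 and 0.025 quantiles.
Posterior mean ≈ 0.473, SD ≈ 0.128; a Normal approximation gives roughly [0.221, 0.724].
Exact: lower = 0.285; upper = 0.780.

[0.285, 0.780]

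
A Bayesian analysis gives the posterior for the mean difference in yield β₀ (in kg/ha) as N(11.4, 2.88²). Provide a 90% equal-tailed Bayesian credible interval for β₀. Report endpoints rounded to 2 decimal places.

The posterior is symmetric, so the 90% equal-tailed interval is β₀ = 11.4 ± z·2.88 with z = 1.645.
Half-width: 1.645 × 2.88 = 4.74.
11.4 − 4.74 = 6.66; 11.4 + 4.74 = 16.14.

[6.66, 16.14]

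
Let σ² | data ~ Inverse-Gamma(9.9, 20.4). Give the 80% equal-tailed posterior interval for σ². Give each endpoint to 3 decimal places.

[1.448, 3.321]

Inverse-Gamma(9.9, 20.4) quantiles: F⁻¹(0.1) and F⁻¹(0.9).
Equivalently, 1/σ² ~ Gamma(9.9, rate = 20.4); invert its 0.9 and 0.1 quantiles.
Posterior mean ≈ 2.292, SD ≈ 0.816; a Normal approximation gives roughly [1.247, 3.337].
Exact: lower = 1.448; upper = 3.321.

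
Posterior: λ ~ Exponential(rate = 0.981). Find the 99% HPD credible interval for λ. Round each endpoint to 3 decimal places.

The exponential density is strictly decreasing on [0, ∞), so the HPD interval is anchored at 0: [0, q] with P(λ ≤ q) = 0.99.
q = −ln(1 − 0.99) / 0.981 = 4.6052 / 0.981 = 4.694.

[0.000, 4.694]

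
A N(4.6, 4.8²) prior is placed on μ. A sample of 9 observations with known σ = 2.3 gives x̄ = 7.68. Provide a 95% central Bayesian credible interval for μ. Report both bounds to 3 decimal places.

Posterior precision = 1/4.8² + 9/2.3² = 0.0434 + 1.7013 = 1.7447, so posterior SD = 0.7571.
Posterior mean = (4.6/4.8² + 9·7.68/2.3²) / 1.7447 = 7.6034.
Interval: 7.6034 ± 1.960 × 0.7571 → [6.120, 9.087].

[6.120, 9.087]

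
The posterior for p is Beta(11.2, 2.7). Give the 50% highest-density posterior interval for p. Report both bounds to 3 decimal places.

[0.783, 0.915]

The posterior is unimodal and skewed, so the HPD interval has equal density at both endpoints and is the shortest 50% interval.
Solving f(0.783) = f(0.915) with F(0.915) − F(0.783) = 0.50 gives [0.783, 0.915].
For comparison, the equal-tailed interval is [0.744, 0.883]; the HPD is narrower and shifted toward the mode.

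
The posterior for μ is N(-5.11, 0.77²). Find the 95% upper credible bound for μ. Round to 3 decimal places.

Need U with P(μ ≤ U) = 0.95: U = -5.11 + z_{0.05}·0.77.
z = 1.645; U = -5.11 + 1.645 × 0.77 = -3.843.

-3.843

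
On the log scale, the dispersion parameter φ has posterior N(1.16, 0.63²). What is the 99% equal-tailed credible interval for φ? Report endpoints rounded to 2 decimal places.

[0.63, 16.16]

On the log scale the 99% interval is 1.16 ± 2.576 × 0.63 = [-0.4628, 2.7828].
Exponentiate: [e^-0.4628, e^2.7828] = [0.63, 16.16].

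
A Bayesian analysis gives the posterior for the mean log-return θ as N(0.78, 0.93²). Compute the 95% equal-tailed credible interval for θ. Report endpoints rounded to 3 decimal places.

The posterior is symmetric, so the 95% equal-tailed interval is θ = 0.78 ± z·0.93 with z = 1.960.
Half-width: 1.960 × 0.93 = 1.823.
0.78 − 1.823 = -1.043; 0.78 + 1.823 = 2.603.

[-1.043, 2.603]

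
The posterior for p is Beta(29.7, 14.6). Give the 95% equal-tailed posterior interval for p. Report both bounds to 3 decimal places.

[0.527, 0.799]

Posterior: Beta(29.7, 14.6).
Equal-tailed 95% interval: the 0.025 and 0.975 quantiles of Beta(29.7, 14.6).
Posterior mean ≈ 0.670, SD ≈ 0.070; a Normal approximation gives roughly [0.534, 0.807].
Exact: F⁻¹(0.025) = 0.527; F⁻¹(0.975) = 0.799.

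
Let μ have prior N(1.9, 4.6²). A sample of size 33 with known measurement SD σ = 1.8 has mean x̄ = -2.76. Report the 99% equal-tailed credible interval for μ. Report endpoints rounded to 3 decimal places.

[-3.544, -1.933]

Posterior precision = 1/4.6² + 33/1.8² = 0.0473 + 10.1852 = 10.2324, so posterior SD = 0.3126.
Posterior mean = (1.9/4.6² + 33·-2.76/1.8²) / 10.2324 = -2.7385.
Interval: -2.7385 ± 2.576 × 0.3126 → [-3.544, -1.933].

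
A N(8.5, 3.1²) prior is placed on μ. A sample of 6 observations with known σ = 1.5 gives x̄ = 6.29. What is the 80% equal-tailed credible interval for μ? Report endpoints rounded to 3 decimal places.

[5.603, 7.143]

Posterior precision = 1/3.1² + 6/1.5² = 0.1041 + 2.6667 = 2.7707, so posterior SD = 0.6008.
Posterior mean = (8.5/3.1² + 6·6.29/1.5²) / 2.7707 = 6.3730.
Interval: 6.3730 ± 1.282 × 0.6008 → [5.603, 7.143].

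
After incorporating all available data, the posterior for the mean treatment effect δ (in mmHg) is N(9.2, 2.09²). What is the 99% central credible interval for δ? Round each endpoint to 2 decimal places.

The posterior is symmetric, so the 99% equal-tailed interval is δ = 9.2 ± z·2.09 with z = 2.576.
Half-width: 2.576 × 2.09 = 5.38.
9.2 − 5.38 = 3.82; 9.2 + 5.38 = 14.58.

[3.82, 14.58]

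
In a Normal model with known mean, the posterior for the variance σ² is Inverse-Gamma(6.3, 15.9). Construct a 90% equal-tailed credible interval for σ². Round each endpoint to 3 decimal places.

[1.457, 5.654]

Inverse-Gamma(6.3, 15.9) quantiles: F⁻¹(0.05) and F⁻¹(0.95).
Equivalently, 1/σ² ~ Gamma(6.3, rate = 15.9); invert its 0.95 and 0.05 quantiles.
Posterior mean ≈ 3.000, SD ≈ 1.447; a Normal approximation gives roughly [0.620, 5.380].
Exact: lower = 1.457; upper = 5.654.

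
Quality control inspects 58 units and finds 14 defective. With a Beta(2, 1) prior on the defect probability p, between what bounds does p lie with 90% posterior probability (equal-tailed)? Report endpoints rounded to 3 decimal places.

Posterior: Beta(2+14, 1+44) = Beta(16, 45).
Equal-tailed 90% interval: the 0.05 and 0.95 quantiles of Beta(16, 45).
Posterior mean ≈ 0.262, SD ≈ 0.056; a Normal approximation gives roughly [0.170, 0.354].
Exact: F⁻¹(0.05) = 0.175; F⁻¹(0.95) = 0.359.

[0.175, 0.359]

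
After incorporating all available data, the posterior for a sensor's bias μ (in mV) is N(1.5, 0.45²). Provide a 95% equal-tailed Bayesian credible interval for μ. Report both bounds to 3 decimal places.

The posterior is symmetric, so the 95% equal-tailed interval is μ = 1.5 ± z·0.45 with z = 1.960.
Half-width: 1.960 × 0.45 = 0.882.
1.5 − 0.882 = 0.618; 1.5 + 0.882 = 2.382.

[0.618, 2.382]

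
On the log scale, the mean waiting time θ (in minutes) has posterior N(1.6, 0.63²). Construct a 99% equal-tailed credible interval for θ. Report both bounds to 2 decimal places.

[0.98, 25.10]

On the log scale the 99% interval is 1.6 ± 2.576 × 0.63 = [-0.0228, 3.2228].
Exponentiate: [e^-0.0228, e^3.2228] = [0.98, 25.10].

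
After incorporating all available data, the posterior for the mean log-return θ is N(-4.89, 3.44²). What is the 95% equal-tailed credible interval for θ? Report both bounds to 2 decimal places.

[-11.63, 1.85]

The posterior is symmetric, so the 95% equal-tailed interval is θ = -4.89 ± z·3.44 with z = 1.960.
Half-width: 1.960 × 3.44 = 6.74.
-4.89 − 6.74 = -11.63; -4.89 + 6.74 = 1.85.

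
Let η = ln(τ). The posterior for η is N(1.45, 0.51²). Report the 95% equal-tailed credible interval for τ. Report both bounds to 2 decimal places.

On the log scale the 95% interval is 1.45 ± 1.960 × 0.51 = [0.4504, 2.4496].
Exponentiate: [e^0.4504, e^2.4496] = [1.57, 11.58].

[1.57, 11.58]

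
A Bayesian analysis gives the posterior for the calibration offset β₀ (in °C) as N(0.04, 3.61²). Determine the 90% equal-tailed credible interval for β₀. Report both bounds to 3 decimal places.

[-5.898, 5.978]

The posterior is symmetric, so the 90% equal-tailed interval is β₀ = 0.04 ± z·3.61 with z = 1.645.
Half-width: 1.645 × 3.61 = 5.938.
0.04 − 5.938 = -5.898; 0.04 + 5.938 = 5.978.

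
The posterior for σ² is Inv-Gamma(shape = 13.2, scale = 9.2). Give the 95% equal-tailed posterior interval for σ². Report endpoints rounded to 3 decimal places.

[0.434, 1.302]

Inverse-Gamma(13.2, 9.2) quantiles: F⁻¹(0.025) and F⁻¹(0.975).
Equivalently, 1/σ² ~ Gamma(13.2, rate = 9.2); invert its 0.975 and 0.025 quantiles.
Posterior mean ≈ 0.754, SD ≈ 0.225; a Normal approximation gives roughly [0.312, 1.196].
Exact: lower = 0.434; upper = 1.302.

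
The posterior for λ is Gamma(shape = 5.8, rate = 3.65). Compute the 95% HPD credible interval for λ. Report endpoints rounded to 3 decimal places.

The posterior is unimodal and skewed, so the HPD interval has equal density at both endpoints and is the shortest 95% interval.
Solving f(0.450) = f(2.899) with F(2.899) − F(0.450) = 0.95 gives [0.450, 2.899].
For comparison, the equal-tailed interval is [0.571, 3.119]; the HPD is narrower and shifted toward the mode.

[0.450, 2.899]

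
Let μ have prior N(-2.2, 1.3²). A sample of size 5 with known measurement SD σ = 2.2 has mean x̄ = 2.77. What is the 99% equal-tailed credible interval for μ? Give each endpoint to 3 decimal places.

[-1.061, 2.981]

Posterior precision = 1/1.3² + 5/2.2² = 0.5917 + 1.0331 = 1.6248, so posterior SD = 0.7845.
Posterior mean = (-2.2/1.3² + 5·2.77/2.2²) / 1.6248 = 0.9600.
Interval: 0.9600 ± 2.576 × 0.7845 → [-1.061, 2.981].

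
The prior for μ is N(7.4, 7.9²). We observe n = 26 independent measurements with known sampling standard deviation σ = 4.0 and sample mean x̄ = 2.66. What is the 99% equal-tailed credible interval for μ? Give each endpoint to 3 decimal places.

Posterior precision = 1/7.9² + 26/4.0² = 0.0160 + 1.6250 = 1.6410, so posterior SD = 0.7806.
Posterior mean = (7.4/7.9² + 26·2.66/4.0²) / 1.6410 = 2.7063.
Interval: 2.7063 ± 2.576 × 0.7806 → [0.696, 4.717].

[0.696, 4.717]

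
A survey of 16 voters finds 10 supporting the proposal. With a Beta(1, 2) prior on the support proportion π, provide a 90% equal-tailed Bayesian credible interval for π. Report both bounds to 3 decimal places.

Posterior: Beta(1+10, 2+6) = Beta(11, 8).
Equal-tailed 90% interval: the 0.05 and 0.95 quantiles of Beta(11, 8).
Posterior mean ≈ 0.579, SD ≈ 0.110; a Normal approximation gives roughly [0.397, 0.761].
Exact: F⁻¹(0.05) = 0.392; F⁻¹(0.95) = 0.756.

[0.392, 0.756]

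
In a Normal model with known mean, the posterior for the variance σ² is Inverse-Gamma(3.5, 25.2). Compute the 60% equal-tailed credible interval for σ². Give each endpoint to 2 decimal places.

[5.14, 13.19]

Inverse-Gamma(3.5, 25.2) quantiles: F⁻¹(0.2) and F⁻¹(0.8).
Equivalently, 1/σ² ~ Gamma(3.5, rate = 25.2); invert its 0.8 and 0.2 quantiles.
Posterior mean ≈ 10.08, SD ≈ 8.23; a Normal approximation gives roughly [3.15, 17.01].
Exact: lower = 5.14; upper = 13.19.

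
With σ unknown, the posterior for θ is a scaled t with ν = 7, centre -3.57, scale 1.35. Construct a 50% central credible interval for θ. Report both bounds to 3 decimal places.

[-4.530, -2.610]

The t_7 distribution is symmetric; the 50% interval is -3.57 ± t·1.35 with t_{0.75,7} = 0.711.
Half-width: 0.711 × 1.35 = 0.960.
-3.57 − 0.960 = -4.530; -3.57 + 0.960 = -2.610.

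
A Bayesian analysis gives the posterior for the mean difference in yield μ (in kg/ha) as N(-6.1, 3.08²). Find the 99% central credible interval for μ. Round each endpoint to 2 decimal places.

[-14.03, 1.83]

The posterior is symmetric, so the 99% equal-tailed interval is μ = -6.1 ± z·3.08 with z = 2.576.
Half-width: 2.576 × 3.08 = 7.93.
-6.1 − 7.93 = -14.03; -6.1 + 7.93 = 1.83.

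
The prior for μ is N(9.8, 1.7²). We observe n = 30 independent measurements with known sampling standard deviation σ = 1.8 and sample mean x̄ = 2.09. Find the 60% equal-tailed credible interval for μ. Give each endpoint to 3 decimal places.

Posterior precision = 1/1.7² + 30/1.8² = 0.3460 + 9.2593 = 9.6053, so posterior SD = 0.3227.
Posterior mean = (9.8/1.7² + 30·2.09/1.8²) / 9.6053 = 2.3677.
Interval: 2.3677 ± 0.842 × 0.3227 → [2.096, 2.639].

[2.096, 2.639]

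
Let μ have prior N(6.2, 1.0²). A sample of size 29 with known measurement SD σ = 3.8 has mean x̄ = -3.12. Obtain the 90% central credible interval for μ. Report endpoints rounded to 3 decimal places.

Posterior precision = 1/1.0² + 29/3.8² = 1.0000 + 2.0083 = 3.0083, so posterior SD = 0.5766.
Posterior mean = (6.2/1.0² + 29·-3.12/3.8²) / 3.0083 = -0.0219.
Interval: -0.0219 ± 1.645 × 0.5766 → [-0.970, 0.926].

[-0.970, 0.926]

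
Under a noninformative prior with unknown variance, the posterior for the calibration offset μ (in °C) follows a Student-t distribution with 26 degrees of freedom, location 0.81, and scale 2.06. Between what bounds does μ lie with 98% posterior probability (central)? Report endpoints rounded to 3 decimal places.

The t_26 distribution is symmetric; the 98% interval is 0.81 ± t·2.06 with t_{0.99,26} = 2.479.
Half-width: 2.479 × 2.06 = 5.106.
0.81 − 5.106 = -4.296; 0.81 + 5.106 = 5.916.

[-4.296, 5.916]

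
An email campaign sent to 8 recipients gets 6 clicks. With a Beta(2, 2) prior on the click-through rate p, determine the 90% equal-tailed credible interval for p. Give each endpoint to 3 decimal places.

Posterior: Beta(2+6, 2+2) = Beta(8, 4).
Equal-tailed 90% interval: the 0.05 and 0.95 quantiles of Beta(8, 4).
Posterior mean ≈ 0.667, SD ≈ 0.131; a Normal approximation gives roughly [0.452, 0.882].
Exact: F⁻¹(0.05) = 0.436; F⁻¹(0.95) = 0.865.

[0.436, 0.865]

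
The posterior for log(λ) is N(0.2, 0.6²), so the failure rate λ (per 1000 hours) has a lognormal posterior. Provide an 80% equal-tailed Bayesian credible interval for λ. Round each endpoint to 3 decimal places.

[0.566, 2.635]

On the log scale the 80% interval is 0.2 ± 1.282 × 0.6 = [-0.5689, 0.9689].
Exponentiate: [e^-0.5689, e^0.9689] = [0.566, 2.635].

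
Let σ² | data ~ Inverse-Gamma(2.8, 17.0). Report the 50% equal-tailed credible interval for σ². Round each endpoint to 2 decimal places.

Inverse-Gamma(2.8, 17.0) quantiles: F⁻¹(0.25) and F⁻¹(0.75).
Equivalently, 1/σ² ~ Gamma(2.8, rate = 17.0); invert its 0.75 and 0.25 quantiles.
Posterior mean ≈ 9.44, SD ≈ 10.56; a Normal approximation gives roughly [2.32, 16.57].
Exact: lower = 4.62; upper = 10.83.

[4.62, 10.83]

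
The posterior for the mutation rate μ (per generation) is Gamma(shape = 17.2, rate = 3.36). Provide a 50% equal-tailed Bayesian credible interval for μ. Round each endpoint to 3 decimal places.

[4.242, 5.889]

Posterior: Gamma(shape 17.2, rate 3.36).
Equal-tailed 50% interval: Gamma(17.2, 3.36) quantiles at 0.25 and 0.75.
Posterior mean ≈ 5.119, SD ≈ 1.234; a Normal approximation gives roughly [4.287, 5.952].
Exact: lower = 4.242; upper = 5.889.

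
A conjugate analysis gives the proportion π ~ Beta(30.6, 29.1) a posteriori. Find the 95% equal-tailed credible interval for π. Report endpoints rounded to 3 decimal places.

Posterior: Beta(30.6, 29.1).
Equal-tailed 95% interval: the 0.025 and 0.975 quantiles of Beta(30.6, 29.1).
Posterior mean ≈ 0.513, SD ≈ 0.064; a Normal approximation gives roughly [0.387, 0.638].
Exact: F⁻¹(0.025) = 0.387; F⁻¹(0.975) = 0.637.

[0.387, 0.637]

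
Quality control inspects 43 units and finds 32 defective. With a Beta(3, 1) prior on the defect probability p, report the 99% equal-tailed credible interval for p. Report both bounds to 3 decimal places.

Posterior: Beta(3+32, 1+11) = Beta(35, 12).
Equal-tailed 99% interval: the 0.005 and 0.995 quantiles of Beta(35, 12).
Posterior mean ≈ 0.745, SD ≈ 0.063; a Normal approximation gives roughly [0.583, 0.907].
Exact: F⁻¹(0.005) = 0.567; F⁻¹(0.995) = 0.885.

[0.567, 0.885]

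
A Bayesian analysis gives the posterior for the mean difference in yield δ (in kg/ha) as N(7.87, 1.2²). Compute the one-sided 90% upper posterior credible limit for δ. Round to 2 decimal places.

9.41

Need U with P(δ ≤ U) = 0.90: U = 7.87 + z_{0.1}·1.2.
z = 1.282; U = 7.87 + 1.282 × 1.2 = 9.41.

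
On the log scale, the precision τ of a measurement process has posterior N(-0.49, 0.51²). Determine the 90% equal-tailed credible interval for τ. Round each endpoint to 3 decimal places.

On the log scale the 90% interval is -0.49 ± 1.645 × 0.51 = [-1.3289, 0.3489].
Exponentiate: [e^-1.3289, e^0.3489] = [0.265, 1.417].

[0.265, 1.417]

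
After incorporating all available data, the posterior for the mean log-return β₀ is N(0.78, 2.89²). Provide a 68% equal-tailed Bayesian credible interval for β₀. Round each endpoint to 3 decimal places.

The posterior is symmetric, so the 68% equal-tailed interval is β₀ = 0.78 ± z·2.89 with z = 0.994.
Half-width: 0.994 × 2.89 = 2.874.
0.78 − 2.874 = -2.094; 0.78 + 2.874 = 3.654.

[-2.094, 3.654]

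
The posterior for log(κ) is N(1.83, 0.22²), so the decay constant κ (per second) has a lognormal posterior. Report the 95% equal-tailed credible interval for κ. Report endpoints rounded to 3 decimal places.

[4.050, 9.595]

On the log scale the 95% interval is 1.83 ± 1.960 × 0.22 = [1.3988, 2.2612].
Exponentiate: [e^1.3988, e^2.2612] = [4.050, 9.595].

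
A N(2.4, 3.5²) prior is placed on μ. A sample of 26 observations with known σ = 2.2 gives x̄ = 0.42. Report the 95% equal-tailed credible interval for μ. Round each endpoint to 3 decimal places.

Posterior precision = 1/3.5² + 26/2.2² = 0.0816 + 5.3719 = 5.4535, so posterior SD = 0.4282.
Posterior mean = (2.4/3.5² + 26·0.42/2.2²) / 5.4535 = 0.4496.
Interval: 0.4496 ± 1.960 × 0.4282 → [-0.390, 1.289].

[-0.390, 1.289]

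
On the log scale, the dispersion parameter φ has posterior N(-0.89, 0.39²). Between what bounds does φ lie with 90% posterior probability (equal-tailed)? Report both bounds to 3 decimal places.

[0.216, 0.780]

On the log scale the 90% interval is -0.89 ± 1.645 × 0.39 = [-1.5315, -0.2485].
Exponentiate: [e^-1.5315, e^-0.2485] = [0.216, 0.780].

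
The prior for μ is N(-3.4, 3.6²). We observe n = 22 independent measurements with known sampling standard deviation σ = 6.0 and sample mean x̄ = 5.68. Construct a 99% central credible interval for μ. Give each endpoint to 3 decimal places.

[1.557, 7.767]

Posterior precision = 1/3.6² + 22/6.0² = 0.0772 + 0.6111 = 0.6883, so posterior SD = 1.2054.
Posterior mean = (-3.4/3.6² + 22·5.68/6.0²) / 0.6883 = 4.6621.
Interval: 4.6621 ± 2.576 × 1.2054 → [1.557, 7.767].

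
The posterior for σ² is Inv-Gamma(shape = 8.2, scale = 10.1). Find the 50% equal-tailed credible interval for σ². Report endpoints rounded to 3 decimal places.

Inverse-Gamma(8.2, 10.1) quantiles: F⁻¹(0.25) and F⁻¹(0.75).
Equivalently, 1/σ² ~ Gamma(8.2, rate = 10.1); invert its 0.75 and 0.25 quantiles.
Posterior mean ≈ 1.403, SD ≈ 0.563; a Normal approximation gives roughly [1.023, 1.783].
Exact: lower = 1.019; upper = 1.647.

[1.019, 1.647]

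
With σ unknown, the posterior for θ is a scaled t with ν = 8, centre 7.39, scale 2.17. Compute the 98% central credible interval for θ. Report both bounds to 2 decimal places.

[1.10, 13.68]

The t_8 distribution is symmetric; the 98% interval is 7.39 ± t·2.17 with t_{0.99,8} = 2.896.
Half-width: 2.896 × 2.17 = 6.29.
7.39 − 6.29 = 1.10; 7.39 + 6.29 = 13.68.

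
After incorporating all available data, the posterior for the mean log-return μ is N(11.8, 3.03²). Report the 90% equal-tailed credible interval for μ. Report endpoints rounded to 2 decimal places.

[6.82, 16.78]

The posterior is symmetric, so the 90% equal-tailed interval is μ = 11.8 ± z·3.03 with z = 1.645.
Half-width: 1.645 × 3.03 = 4.98.
11.8 − 4.98 = 6.82; 11.8 + 4.98 = 16.78.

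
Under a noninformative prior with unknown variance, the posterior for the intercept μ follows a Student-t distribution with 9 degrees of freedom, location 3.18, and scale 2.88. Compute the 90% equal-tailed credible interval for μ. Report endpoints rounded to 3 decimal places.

[-2.099, 8.459]

The t_9 distribution is symmetric; the 90% interval is 3.18 ± t·2.88 with t_{0.95,9} = 1.833.
Half-width: 1.833 × 2.88 = 5.279.
3.18 − 5.279 = -2.099; 3.18 + 5.279 = 8.459.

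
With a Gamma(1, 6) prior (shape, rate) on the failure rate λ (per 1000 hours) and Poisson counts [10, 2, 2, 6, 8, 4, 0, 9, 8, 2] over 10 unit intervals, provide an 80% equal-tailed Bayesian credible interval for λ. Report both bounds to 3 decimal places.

Posterior: Gamma(1+51, 6+10) = Gamma(52, 16) (shape, rate).
Equal-tailed 80% interval: Gamma(52, 16) quantiles at 0.1 and 0.9.
Posterior mean ≈ 3.250, SD ≈ 0.451; a Normal approximation gives roughly [2.672, 3.828].
Exact: lower = 2.687; upper = 3.839.

[2.687, 3.839]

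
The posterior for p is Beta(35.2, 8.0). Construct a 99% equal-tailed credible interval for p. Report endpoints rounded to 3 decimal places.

Posterior: Beta(35.2, 8.0).
Equal-tailed 99% interval: the 0.005 and 0.995 quantiles of Beta(35.2, 8.0).
Posterior mean ≈ 0.815, SD ≈ 0.058; a Normal approximation gives roughly [0.664, 0.965].
Exact: F⁻¹(0.005) = 0.641; F⁻¹(0.995) = 0.936.

[0.641, 0.936]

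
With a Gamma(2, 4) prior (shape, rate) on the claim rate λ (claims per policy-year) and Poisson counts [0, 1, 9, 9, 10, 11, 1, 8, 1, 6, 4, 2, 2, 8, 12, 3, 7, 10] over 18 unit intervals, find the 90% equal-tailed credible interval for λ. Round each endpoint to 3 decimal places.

Posterior: Gamma(2+104, 4+18) = Gamma(106, 22) (shape, rate).
Equal-tailed 90% interval: Gamma(106, 22) quantiles at 0.05 and 0.95.
Posterior mean ≈ 4.818, SD ≈ 0.468; a Normal approximation gives roughly [4.048, 5.588].
Exact: lower = 4.075; upper = 5.613.

[4.075, 5.613]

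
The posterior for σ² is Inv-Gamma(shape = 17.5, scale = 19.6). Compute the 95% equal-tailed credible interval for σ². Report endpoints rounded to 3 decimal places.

[0.737, 1.906]

Inverse-Gamma(17.5, 19.6) quantiles: F⁻¹(0.025) and F⁻¹(0.975).
Equivalently, 1/σ² ~ Gamma(17.5, rate = 19.6); invert its 0.975 and 0.025 quantiles.
Posterior mean ≈ 1.188, SD ≈ 0.302; a Normal approximation gives roughly [0.597, 1.779].
Exact: lower = 0.737; upper = 1.906.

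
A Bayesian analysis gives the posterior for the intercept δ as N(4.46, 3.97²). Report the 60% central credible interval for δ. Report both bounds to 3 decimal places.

[1.119, 7.801]

The posterior is symmetric, so the 60% equal-tailed interval is δ = 4.46 ± z·3.97 with z = 0.842.
Half-width: 0.842 × 3.97 = 3.341.
4.46 − 3.341 = 1.119; 4.46 + 3.341 = 7.801.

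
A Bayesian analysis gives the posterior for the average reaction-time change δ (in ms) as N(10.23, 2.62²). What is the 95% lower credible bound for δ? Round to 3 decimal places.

Need L with P(δ ≥ L) = 0.95: L = 10.23 − z_{0.05}·2.62.
z = 1.645; L = 10.23 − 1.645 × 2.62 = 5.920.

5.920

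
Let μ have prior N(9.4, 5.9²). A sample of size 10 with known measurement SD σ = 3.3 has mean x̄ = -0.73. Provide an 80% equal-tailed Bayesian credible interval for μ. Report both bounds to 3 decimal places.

Posterior precision = 1/5.9² + 10/3.3² = 0.0287 + 0.9183 = 0.9470, so posterior SD = 1.0276.
Posterior mean = (9.4/5.9² + 10·-0.73/3.3²) / 0.9470 = -0.4227.
Interval: -0.4227 ± 1.282 × 1.0276 → [-1.740, 0.894].

[-1.740, 0.894]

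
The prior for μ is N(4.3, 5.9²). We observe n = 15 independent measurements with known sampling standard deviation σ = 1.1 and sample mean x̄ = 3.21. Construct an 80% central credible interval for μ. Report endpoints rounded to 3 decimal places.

[2.849, 3.576]

Posterior precision = 1/5.9² + 15/1.1² = 0.0287 + 12.3967 = 12.4254, so posterior SD = 0.2837.
Posterior mean = (4.3/5.9² + 15·3.21/1.1²) / 12.4254 = 3.2125.
Interval: 3.2125 ± 1.282 × 0.2837 → [2.849, 3.576].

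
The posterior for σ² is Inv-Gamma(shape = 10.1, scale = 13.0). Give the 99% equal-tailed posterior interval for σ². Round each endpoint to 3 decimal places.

[0.646, 3.442]

Inverse-Gamma(10.1, 13.0) quantiles: F⁻¹(0.005) and F⁻¹(0.995).
Equivalently, 1/σ² ~ Gamma(10.1, rate = 13.0); invert its 0.995 and 0.005 quantiles.
Posterior mean ≈ 1.429, SD ≈ 0.502; a Normal approximation gives roughly [0.136, 2.722].
Exact: lower = 0.646; upper = 3.442.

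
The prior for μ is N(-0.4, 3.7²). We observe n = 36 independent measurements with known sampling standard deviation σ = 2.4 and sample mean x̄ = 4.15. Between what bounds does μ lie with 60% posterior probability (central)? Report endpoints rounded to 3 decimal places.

Posterior precision = 1/3.7² + 36/2.4² = 0.0730 + 6.2500 = 6.3230, so posterior SD = 0.3977.
Posterior mean = (-0.4/3.7² + 36·4.15/2.4²) / 6.3230 = 4.0974.
Interval: 4.0974 ± 0.842 × 0.3977 → [3.763, 4.432].

[3.763, 4.432]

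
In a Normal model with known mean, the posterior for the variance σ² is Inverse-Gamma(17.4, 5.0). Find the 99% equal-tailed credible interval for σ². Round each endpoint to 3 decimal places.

Inverse-Gamma(17.4, 5.0) quantiles: F⁻¹(0.005) and F⁻¹(0.995).
Equivalently, 1/σ² ~ Gamma(17.4, rate = 5.0); invert its 0.995 and 0.005 quantiles.
Posterior mean ≈ 0.305, SD ≈ 0.078; a Normal approximation gives roughly [0.105, 0.505].
Exact: lower = 0.167; upper = 0.586.

[0.167, 0.586]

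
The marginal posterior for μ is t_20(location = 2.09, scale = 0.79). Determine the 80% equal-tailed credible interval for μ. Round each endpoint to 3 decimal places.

[1.043, 3.137]

The t_20 distribution is symmetric; the 80% interval is 2.09 ± t·0.79 with t_{0.9,20} = 1.325.
Half-width: 1.325 × 0.79 = 1.047.
2.09 − 1.047 = 1.043; 2.09 + 1.047 = 3.137.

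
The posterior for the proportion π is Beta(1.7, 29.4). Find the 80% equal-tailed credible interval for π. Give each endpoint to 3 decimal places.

Posterior: Beta(1.7, 29.4).
Equal-tailed 80% interval: the 0.1 and 0.9 quantiles of Beta(1.7, 29.4).
Posterior mean ≈ 0.055, SD ≈ 0.040; a Normal approximation gives roughly [0.003, 0.106].
Exact: F⁻¹(0.1) = 0.013; F⁻¹(0.9) = 0.109.

[0.013, 0.109]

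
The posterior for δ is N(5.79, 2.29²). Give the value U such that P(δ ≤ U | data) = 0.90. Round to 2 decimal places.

8.72

Need U with P(δ ≤ U) = 0.90: U = 5.79 + z_{0.1}·2.29.
z = 1.282; U = 5.79 + 1.282 × 2.29 = 8.72.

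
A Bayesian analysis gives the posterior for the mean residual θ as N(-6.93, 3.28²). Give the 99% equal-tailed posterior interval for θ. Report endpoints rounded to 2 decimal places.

The posterior is symmetric, so the 99% equal-tailed interval is θ = -6.93 ± z·3.28 with z = 2.576.
Half-width: 2.576 × 3.28 = 8.45.
-6.93 − 8.45 = -15.38; -6.93 + 8.45 = 1.52.

[-15.38, 1.52]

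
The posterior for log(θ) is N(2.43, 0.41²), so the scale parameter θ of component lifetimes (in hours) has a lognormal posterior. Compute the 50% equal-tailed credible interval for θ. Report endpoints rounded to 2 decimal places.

[8.61, 14.98]

On the log scale the 50% interval is 2.43 ± 0.674 × 0.41 = [2.1535, 2.7065].
Exponentiate: [e^2.1535, e^2.7065] = [8.61, 14.98].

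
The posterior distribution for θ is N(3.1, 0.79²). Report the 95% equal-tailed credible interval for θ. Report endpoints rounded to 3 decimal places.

The posterior is symmetric, so the 95% equal-tailed interval is θ = 3.1 ± z·0.79 with z = 1.960.
Half-width: 1.960 × 0.79 = 1.548.
3.1 − 1.548 = 1.552; 3.1 + 1.548 = 4.648.

[1.552, 4.648]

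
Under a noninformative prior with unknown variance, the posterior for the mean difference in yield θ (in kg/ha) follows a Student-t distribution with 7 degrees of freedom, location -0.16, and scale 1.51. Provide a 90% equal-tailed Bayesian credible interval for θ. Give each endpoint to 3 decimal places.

The t_7 distribution is symmetric; the 90% interval is -0.16 ± t·1.51 with t_{0.95,7} = 1.895.
Half-width: 1.895 × 1.51 = 2.861.
-0.16 − 2.861 = -3.021; -0.16 + 2.861 = 2.701.

[-3.021, 2.701]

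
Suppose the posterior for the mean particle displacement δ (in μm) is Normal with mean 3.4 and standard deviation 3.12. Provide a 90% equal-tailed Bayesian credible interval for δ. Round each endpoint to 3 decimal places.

The posterior is symmetric, so the 90% equal-tailed interval is δ = 3.4 ± z·3.12 with z = 1.645.
Half-width: 1.645 × 3.12 = 5.132.
3.4 − 5.132 = -1.732; 3.4 + 5.132 = 8.532.

[-1.732, 8.532]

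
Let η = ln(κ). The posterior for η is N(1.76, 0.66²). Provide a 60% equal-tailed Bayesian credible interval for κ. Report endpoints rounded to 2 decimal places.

On the log scale the 60% interval is 1.76 ± 0.842 × 0.66 = [1.2045, 2.3155].
Exponentiate: [e^1.2045, e^2.3155] = [3.34, 10.13].

[3.34, 10.13]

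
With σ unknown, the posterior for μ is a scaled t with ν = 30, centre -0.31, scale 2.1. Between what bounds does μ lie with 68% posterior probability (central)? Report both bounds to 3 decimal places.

The t_30 distribution is symmetric; the 68% interval is -0.31 ± t·2.1 with t_{0.84,30} = 1.011.
Half-width: 1.011 × 2.1 = 2.124.
-0.31 − 2.124 = -2.434; -0.31 + 2.124 = 1.814.

[-2.434, 1.814]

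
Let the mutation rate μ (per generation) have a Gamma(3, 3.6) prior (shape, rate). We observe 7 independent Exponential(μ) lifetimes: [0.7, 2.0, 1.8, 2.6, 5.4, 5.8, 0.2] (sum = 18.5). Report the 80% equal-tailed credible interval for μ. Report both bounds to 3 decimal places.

Posterior: Gamma(3+7, 3.6+18.5) = Gamma(10, 22.1) (shape, rate).
Equal-tailed 80% interval: Gamma(10, 22.1) quantiles at 0.1 and 0.9.
Posterior mean ≈ 0.452, SD ≈ 0.143; a Normal approximation gives roughly [0.269, 0.636].
Exact: lower = 0.282; upper = 0.643.

[0.282, 0.643]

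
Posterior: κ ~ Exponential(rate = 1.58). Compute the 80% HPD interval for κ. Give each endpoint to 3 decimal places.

[0.000, 1.019]

The exponential density is strictly decreasing on [0, ∞), so the HPD interval is anchored at 0: [0, q] with P(κ ≤ q) = 0.80.
q = −ln(1 − 0.80) / 1.58 = 1.6094 / 1.58 = 1.019.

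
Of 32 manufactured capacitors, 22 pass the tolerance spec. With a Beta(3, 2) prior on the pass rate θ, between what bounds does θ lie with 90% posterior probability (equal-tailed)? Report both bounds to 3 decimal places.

Posterior: Beta(3+22, 2+10) = Beta(25, 12).
Equal-tailed 90% interval: the 0.05 and 0.95 quantiles of Beta(25, 12).
Posterior mean ≈ 0.676, SD ≈ 0.076; a Normal approximation gives roughly [0.551, 0.801].
Exact: F⁻¹(0.05) = 0.545; F⁻¹(0.95) = 0.795.

[0.545, 0.795]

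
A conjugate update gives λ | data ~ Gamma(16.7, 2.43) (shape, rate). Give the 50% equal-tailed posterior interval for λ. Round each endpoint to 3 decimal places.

Posterior: Gamma(shape 16.7, rate 2.43).
Equal-tailed 50% interval: Gamma(16.7, 2.43) quantiles at 0.25 and 0.75.
Posterior mean ≈ 6.872, SD ≈ 1.682; a Normal approximation gives roughly [5.738, 8.007].
Exact: lower = 5.676; upper = 7.920.

[5.676, 7.920]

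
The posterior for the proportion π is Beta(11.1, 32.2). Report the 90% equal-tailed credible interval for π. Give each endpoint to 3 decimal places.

Posterior: Beta(11.1, 32.2).
Equal-tailed 90% interval: the 0.05 and 0.95 quantiles of Beta(11.1, 32.2).
Posterior mean ≈ 0.256, SD ≈ 0.066; a Normal approximation gives roughly [0.148, 0.364].
Exact: F⁻¹(0.05) = 0.155; F⁻¹(0.95) = 0.371.

[0.155, 0.371]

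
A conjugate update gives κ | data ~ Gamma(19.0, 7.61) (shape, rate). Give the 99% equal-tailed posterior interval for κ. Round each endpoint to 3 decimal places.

Posterior: Gamma(shape 19.0, rate 7.61).
Equal-tailed 99% interval: Gamma(19.0, 7.61) quantiles at 0.005 and 0.995.
Posterior mean ≈ 2.497, SD ≈ 0.573; a Normal approximation gives roughly [1.021, 3.972].
Exact: lower = 1.267; upper = 4.217.

[1.267, 4.217]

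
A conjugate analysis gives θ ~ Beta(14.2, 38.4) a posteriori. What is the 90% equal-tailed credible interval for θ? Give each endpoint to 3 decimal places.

[0.175, 0.375]

Posterior: Beta(14.2, 38.4).
Equal-tailed 90% interval: the 0.05 and 0.95 quantiles of Beta(14.2, 38.4).
Posterior mean ≈ 0.270, SD ≈ 0.061; a Normal approximation gives roughly [0.170, 0.370].
Exact: F⁻¹(0.05) = 0.175; F⁻¹(0.95) = 0.375.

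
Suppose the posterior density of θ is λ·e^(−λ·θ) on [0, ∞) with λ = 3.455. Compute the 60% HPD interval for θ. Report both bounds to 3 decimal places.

[0.000, 0.265]

The exponential density is strictly decreasing on [0, ∞), so the HPD interval is anchored at 0: [0, q] with P(θ ≤ q) = 0.60.
q = −ln(1 − 0.60) / 3.455 = 0.9163 / 3.455 = 0.265.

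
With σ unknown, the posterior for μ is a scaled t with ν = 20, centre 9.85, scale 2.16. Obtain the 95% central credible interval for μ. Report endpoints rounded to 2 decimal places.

[5.34, 14.36]

The t_20 distribution is symmetric; the 95% interval is 9.85 ± t·2.16 with t_{0.975,20} = 2.086.
Half-width: 2.086 × 2.16 = 4.51.
9.85 − 4.51 = 5.34; 9.85 + 4.51 = 14.36.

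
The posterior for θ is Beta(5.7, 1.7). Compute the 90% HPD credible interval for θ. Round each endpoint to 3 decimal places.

[0.559, 0.990]

The posterior is unimodal and skewed, so the HPD interval has equal density at both endpoints and is the shortest 90% interval.
Solving f(0.559) = f(0.990) with F(0.990) − F(0.559) = 0.90 gives [0.559, 0.990].
For comparison, the equal-tailed interval is [0.494, 0.961]; the HPD is narrower and shifted toward the mode.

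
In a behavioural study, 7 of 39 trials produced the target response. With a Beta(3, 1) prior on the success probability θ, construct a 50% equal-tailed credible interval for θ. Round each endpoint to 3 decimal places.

Posterior: Beta(3+7, 1+32) = Beta(10, 33).
Equal-tailed 50% interval: the 0.25 and 0.75 quantiles of Beta(10, 33).
Posterior mean ≈ 0.233, SD ≈ 0.064; a Normal approximation gives roughly [0.190, 0.276].
Exact: F⁻¹(0.25) = 0.187; F⁻¹(0.75) = 0.274.

[0.187, 0.274]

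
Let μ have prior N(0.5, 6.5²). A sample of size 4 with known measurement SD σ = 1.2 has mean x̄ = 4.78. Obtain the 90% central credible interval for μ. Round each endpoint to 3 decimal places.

[3.761, 5.727]

Posterior precision = 1/6.5² + 4/1.2² = 0.0237 + 2.7778 = 2.8014, so posterior SD = 0.5975.
Posterior mean = (0.5/6.5² + 4·4.78/1.2²) / 2.8014 = 4.7438.
Interval: 4.7438 ± 1.645 × 0.5975 → [3.761, 5.727].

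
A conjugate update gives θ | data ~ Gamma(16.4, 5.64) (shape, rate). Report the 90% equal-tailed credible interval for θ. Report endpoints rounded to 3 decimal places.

[1.836, 4.181]

Posterior: Gamma(shape 16.4, rate 5.64).
Equal-tailed 90% interval: Gamma(16.4, 5.64) quantiles at 0.05 and 0.95.
Posterior mean ≈ 2.908, SD ≈ 0.718; a Normal approximation gives roughly [1.727, 4.089].
Exact: lower = 1.836; upper = 4.181.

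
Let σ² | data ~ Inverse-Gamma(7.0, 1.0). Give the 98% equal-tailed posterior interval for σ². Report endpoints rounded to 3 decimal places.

Inverse-Gamma(7.0, 1.0) quantiles: F⁻¹(0.01) and F⁻¹(0.99).
Equivalently, 1/σ² ~ Gamma(7.0, rate = 1.0); invert its 0.99 and 0.01 quantiles.
Posterior mean ≈ 0.167, SD ≈ 0.075; a Normal approximation gives roughly [-0.007, 0.340].
Exact: lower = 0.069; upper = 0.429.

[0.069, 0.429]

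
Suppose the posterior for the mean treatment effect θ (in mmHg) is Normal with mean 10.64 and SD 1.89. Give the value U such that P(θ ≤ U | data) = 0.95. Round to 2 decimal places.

Need U with P(θ ≤ U) = 0.95: U = 10.64 + z_{0.05}·1.89.
z = 1.645; U = 10.64 + 1.645 × 1.89 = 13.75.

13.75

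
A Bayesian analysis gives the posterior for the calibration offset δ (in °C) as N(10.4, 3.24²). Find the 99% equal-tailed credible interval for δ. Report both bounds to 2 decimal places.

[2.05, 18.75]

The posterior is symmetric, so the 99% equal-tailed interval is δ = 10.4 ± z·3.24 with z = 2.576.
Half-width: 2.576 × 3.24 = 8.35.
10.4 − 8.35 = 2.05; 10.4 + 8.35 = 18.75.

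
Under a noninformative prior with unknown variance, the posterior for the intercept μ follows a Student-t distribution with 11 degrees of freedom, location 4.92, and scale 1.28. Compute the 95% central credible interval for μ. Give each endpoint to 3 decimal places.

The t_11 distribution is symmetric; the 95% interval is 4.92 ± t·1.28 with t_{0.975,11} = 2.201.
Half-width: 2.201 × 1.28 = 2.817.
4.92 − 2.817 = 2.103; 4.92 + 2.817 = 7.737.

[2.103, 7.737]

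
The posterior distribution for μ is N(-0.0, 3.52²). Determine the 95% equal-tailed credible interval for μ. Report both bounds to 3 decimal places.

[-6.899, 6.899]

The posterior is symmetric, so the 95% equal-tailed interval is μ = -0.0 ± z·3.52 with z = 1.960.
Half-width: 1.960 × 3.52 = 6.899.
-0.0 − 6.899 = -6.899; -0.0 + 6.899 = 6.899.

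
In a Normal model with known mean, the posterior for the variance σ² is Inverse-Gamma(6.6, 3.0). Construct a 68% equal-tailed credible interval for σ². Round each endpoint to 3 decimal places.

[0.330, 0.730]

Inverse-Gamma(6.6, 3.0) quantiles: F⁻¹(0.16) and F⁻¹(0.84).
Equivalently, 1/σ² ~ Gamma(6.6, rate = 3.0); invert its 0.84 and 0.16 quantiles.
Posterior mean ≈ 0.536, SD ≈ 0.250; a Normal approximation gives roughly [0.287, 0.784].
Exact: lower = 0.330; upper = 0.730.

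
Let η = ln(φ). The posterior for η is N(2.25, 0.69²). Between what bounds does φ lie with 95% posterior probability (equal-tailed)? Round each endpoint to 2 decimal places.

[2.45, 36.69]

On the log scale the 95% interval is 2.25 ± 1.960 × 0.69 = [0.8976, 3.6024].
Exponentiate: [e^0.8976, e^3.6024] = [2.45, 36.69].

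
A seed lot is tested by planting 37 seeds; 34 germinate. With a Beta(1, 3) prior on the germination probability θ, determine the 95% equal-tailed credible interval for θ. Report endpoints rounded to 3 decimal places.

[0.732, 0.943]

Posterior: Beta(1+34, 3+3) = Beta(35, 6).
Equal-tailed 95% interval: the 0.025 and 0.975 quantiles of Beta(35, 6).
Posterior mean ≈ 0.854, SD ≈ 0.055; a Normal approximation gives roughly [0.747, 0.961].
Exact: F⁻¹(0.025) = 0.732; F⁻¹(0.975) = 0.943.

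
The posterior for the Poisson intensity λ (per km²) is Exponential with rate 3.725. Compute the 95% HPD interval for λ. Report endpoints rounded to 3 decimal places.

[0.000, 0.804]

The exponential density is strictly decreasing on [0, ∞), so the HPD interval is anchored at 0: [0, q] with P(λ ≤ q) = 0.95.
q = −ln(1 − 0.95) / 3.725 = 2.9957 / 3.725 = 0.804.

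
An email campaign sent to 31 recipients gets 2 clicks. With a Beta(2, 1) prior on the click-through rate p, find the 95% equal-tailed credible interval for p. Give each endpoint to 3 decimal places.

[0.034, 0.243]

Posterior: Beta(2+2, 1+29) = Beta(4, 30).
Equal-tailed 95% interval: the 0.025 and 0.975 quantiles of Beta(4, 30).
Posterior mean ≈ 0.118, SD ≈ 0.054; a Normal approximation gives roughly [0.011, 0.224].
Exact: F⁻¹(0.025) = 0.034; F⁻¹(0.975) = 0.243.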